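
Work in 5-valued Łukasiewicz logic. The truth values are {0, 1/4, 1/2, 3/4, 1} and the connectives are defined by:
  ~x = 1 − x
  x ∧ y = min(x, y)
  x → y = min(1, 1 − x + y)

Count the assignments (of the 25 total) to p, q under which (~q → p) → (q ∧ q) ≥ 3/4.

16

value 1: 9 assignments (counts)
value 3/4: 7 assignments (counts)
value 1/2: 5 assignments
value 1/4: 3 assignments
value 0: 1 assignment
So 16 of the 25 assignments meet the threshold.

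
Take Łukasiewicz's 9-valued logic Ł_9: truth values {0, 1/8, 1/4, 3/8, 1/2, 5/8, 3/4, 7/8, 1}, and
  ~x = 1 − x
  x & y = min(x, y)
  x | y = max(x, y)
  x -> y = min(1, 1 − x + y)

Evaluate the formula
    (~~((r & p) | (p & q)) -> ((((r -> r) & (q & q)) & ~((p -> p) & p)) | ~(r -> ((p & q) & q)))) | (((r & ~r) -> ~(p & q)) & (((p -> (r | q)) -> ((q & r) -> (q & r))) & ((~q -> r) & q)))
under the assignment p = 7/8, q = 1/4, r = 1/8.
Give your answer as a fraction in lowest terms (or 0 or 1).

7/8

r & p = 1/8 & 7/8 = 1/8
p & q = 7/8 & 1/4 = 1/4
(r & p) | (p & q) = 1/8 | 1/4 = 1/4
~((r & p) | (p & q)) = ~1/4 = 3/4
~~((r & p) | (p & q)) = ~3/4 = 1/4
r -> r = 1/8 -> 1/8 = 1
q & q = 1/4 & 1/4 = 1/4
(r -> r) & (q & q) = 1 & 1/4 = 1/4
p -> p = 7/8 -> 7/8 = 1
(p -> p) & p = 1 & 7/8 = 7/8
~((p -> p) & p) = ~7/8 = 1/8
((r -> r) & (q & q)) & ~((p -> p) & p) = 1/4 & 1/8 = 1/8
p & q = 7/8 & 1/4 = 1/4
(p & q) & q = 1/4 & 1/4 = 1/4
r -> ((p & q) & q) = 1/8 -> 1/4 = 1
~(r -> ((p & q) & q)) = ~1 = 0
(((r -> r) & (q & q)) & ~((p -> p) & p)) | ~(r -> ((p & q) & q)) = 1/8 | 0 = 1/8
~~((r & p) | (p & q)) -> ((((r -> r) & (q & q)) & ~((p -> p) & p)) | ~(r -> ((p & q) & q))) = 1/4 -> 1/8 = 7/8
~r = ~1/8 = 7/8
r & ~r = 1/8 & 7/8 = 1/8
p & q = 7/8 & 1/4 = 1/4
~(p & q) = ~1/4 = 3/4
(r & ~r) -> ~(p & q) = 1/8 -> 3/4 = 1
r | q = 1/8 | 1/4 = 1/4
p -> (r | q) = 7/8 -> 1/4 = 3/8
q & r = 1/4 & 1/8 = 1/8
q & r = 1/4 & 1/8 = 1/8
(q & r) -> (q & r) = 1/8 -> 1/8 = 1
(p -> (r | q)) -> ((q & r) -> (q & r)) = 3/8 -> 1 = 1
~q = ~1/4 = 3/4
~q -> r = 3/4 -> 1/8 = 3/8
(~q -> r) & q = 3/8 & 1/4 = 1/4
((p -> (r | q)) -> ((q & r) -> (q & r))) & ((~q -> r) & q) = 1 & 1/4 = 1/4
((r & ~r) -> ~(p & q)) & (((p -> (r | q)) -> ((q & r) -> (q & r))) & ((~q -> r) & q)) = 1 & 1/4 = 1/4
(~~((r & p) | (p & q)) -> ((((r -> r) & (q & q)) & ~((p -> p) & p)) | ~(r -> ((p & q) & q)))) | (((r & ~r) -> ~(p & q)) & (((p -> (r | q)) -> ((q & r) -> (q & r))) & ((~q -> r) & q))) = 7/8 | 1/4 = 7/8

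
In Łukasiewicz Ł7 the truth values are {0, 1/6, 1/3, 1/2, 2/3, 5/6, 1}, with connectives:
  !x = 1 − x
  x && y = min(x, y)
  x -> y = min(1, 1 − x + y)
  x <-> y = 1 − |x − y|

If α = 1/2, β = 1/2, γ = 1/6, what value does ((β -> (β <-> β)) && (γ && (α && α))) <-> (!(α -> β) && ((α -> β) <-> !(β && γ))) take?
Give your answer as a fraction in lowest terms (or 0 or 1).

β <-> β = 1/2 <-> 1/2 = 1
β -> (β <-> β) = 1/2 -> 1 = 1
α && α = 1/2 && 1/2 = 1/2
γ && (α && α) = 1/6 && 1/2 = 1/6
(β -> (β <-> β)) && (γ && (α && α)) = 1 && 1/6 = 1/6
α -> β = 1/2 -> 1/2 = 1
!(α -> β) = !1 = 0
α -> β = 1/2 -> 1/2 = 1
β && γ = 1/2 && 1/6 = 1/6
!(β && γ) = !1/6 = 5/6
(α -> β) <-> !(β && γ) = 1 <-> 5/6 = 5/6
!(α -> β) && ((α -> β) <-> !(β && γ)) = 0 && 5/6 = 0
((β -> (β <-> β)) && (γ && (α && α))) <-> (!(α -> β) && ((α -> β) <-> !(β && γ))) = 1/6 <-> 0 = 5/6

5/6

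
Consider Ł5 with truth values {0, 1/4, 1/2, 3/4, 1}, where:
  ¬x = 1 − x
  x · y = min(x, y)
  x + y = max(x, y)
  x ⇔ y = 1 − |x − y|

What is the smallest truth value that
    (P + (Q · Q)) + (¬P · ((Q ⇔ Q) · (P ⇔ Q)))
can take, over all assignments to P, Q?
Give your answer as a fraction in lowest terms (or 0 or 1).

1/2

Take P = 0, Q = 1/2:
Q · Q = 1/2 · 1/2 = 1/2
P + (Q · Q) = 0 + 1/2 = 1/2
¬P = ¬0 = 1
Q ⇔ Q = 1/2 ⇔ 1/2 = 1
P ⇔ Q = 0 ⇔ 1/2 = 1/2
(Q ⇔ Q) · (P ⇔ Q) = 1 · 1/2 = 1/2
¬P · ((Q ⇔ Q) · (P ⇔ Q)) = 1 · 1/2 = 1/2
(P + (Q · Q)) + (¬P · ((Q ⇔ Q) · (P ⇔ Q))) = 1/2 + 1/2 = 1/2
No assignment yields a value below 1/2, so this is the minimum.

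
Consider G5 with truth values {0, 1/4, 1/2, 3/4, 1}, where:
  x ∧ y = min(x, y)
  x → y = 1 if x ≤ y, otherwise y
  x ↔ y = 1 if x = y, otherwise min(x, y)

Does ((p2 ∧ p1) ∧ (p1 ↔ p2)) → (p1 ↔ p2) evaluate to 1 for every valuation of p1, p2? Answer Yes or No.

Yes

At p1 = 1/2, p2 = 3/4, for instance:
p2 ∧ p1 = 3/4 ∧ 1/2 = 1/2
p1 ↔ p2 = 1/2 ↔ 3/4 = 1/2
(p2 ∧ p1) ∧ (p1 ↔ p2) = 1/2 ∧ 1/2 = 1/2
((p2 ∧ p1) ∧ (p1 ↔ p2)) → (p1 ↔ p2) = 1/2 → 1/2 = 1
and checking the remaining 24 assignments likewise gives ≥ 1 in every case.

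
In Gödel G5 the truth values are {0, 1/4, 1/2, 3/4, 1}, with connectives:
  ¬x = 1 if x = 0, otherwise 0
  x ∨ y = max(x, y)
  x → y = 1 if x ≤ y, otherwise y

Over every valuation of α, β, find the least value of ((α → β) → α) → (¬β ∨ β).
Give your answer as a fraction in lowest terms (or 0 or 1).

1/4

Take α = 1/2, β = 1/4:
α → β = 1/2 → 1/4 = 1/4
(α → β) → α = 1/4 → 1/2 = 1
¬β = ¬1/4 = 0
¬β ∨ β = 0 ∨ 1/4 = 1/4
((α → β) → α) → (¬β ∨ β) = 1 → 1/4 = 1/4
No assignment yields a value below 1/4, so this is the minimum.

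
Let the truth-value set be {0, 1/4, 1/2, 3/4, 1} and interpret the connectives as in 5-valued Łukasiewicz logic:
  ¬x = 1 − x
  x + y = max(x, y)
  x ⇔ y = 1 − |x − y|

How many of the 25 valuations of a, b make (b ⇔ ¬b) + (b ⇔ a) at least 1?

value 1: 9 assignments (counts)
value 3/4: 6 assignments
value 1/2: 6 assignments
value 1/4: 2 assignments
value 0: 2 assignments
So 9 of the 25 assignments meet the threshold.

9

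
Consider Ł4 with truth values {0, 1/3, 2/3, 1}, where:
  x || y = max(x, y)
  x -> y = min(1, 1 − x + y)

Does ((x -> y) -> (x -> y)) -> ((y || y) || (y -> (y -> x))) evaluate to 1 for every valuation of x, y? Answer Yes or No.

No

Counterexample: take x = 0, y = 2/3.
x -> y = 0 -> 2/3 = 1
x -> y = 0 -> 2/3 = 1
(x -> y) -> (x -> y) = 1 -> 1 = 1
y || y = 2/3 || 2/3 = 2/3
y -> x = 2/3 -> 0 = 1/3
y -> (y -> x) = 2/3 -> 1/3 = 2/3
(y || y) || (y -> (y -> x)) = 2/3 || 2/3 = 2/3
((x -> y) -> (x -> y)) -> ((y || y) || (y -> (y -> x))) = 1 -> 2/3 = 2/3
This gives 2/3 ≠ 1.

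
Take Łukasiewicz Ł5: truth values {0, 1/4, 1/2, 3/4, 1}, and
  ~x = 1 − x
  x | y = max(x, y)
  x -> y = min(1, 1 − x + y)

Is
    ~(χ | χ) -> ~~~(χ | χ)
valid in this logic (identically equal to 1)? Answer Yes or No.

Yes

χ = 0 ↦ 1
χ = 1/4 ↦ 1
χ = 1/2 ↦ 1
χ = 3/4 ↦ 1
χ = 1 ↦ 1
Every assignment gives a value ≥ 1.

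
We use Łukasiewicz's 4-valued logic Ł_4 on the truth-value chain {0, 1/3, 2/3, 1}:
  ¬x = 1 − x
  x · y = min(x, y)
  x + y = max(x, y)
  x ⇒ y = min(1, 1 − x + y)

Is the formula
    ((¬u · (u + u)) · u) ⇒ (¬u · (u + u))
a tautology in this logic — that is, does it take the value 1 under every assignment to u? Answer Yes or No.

u = 0 ↦ 1
u = 1/3 ↦ 1
u = 2/3 ↦ 1
u = 1 ↦ 1
Every assignment gives a value ≥ 1.

Yes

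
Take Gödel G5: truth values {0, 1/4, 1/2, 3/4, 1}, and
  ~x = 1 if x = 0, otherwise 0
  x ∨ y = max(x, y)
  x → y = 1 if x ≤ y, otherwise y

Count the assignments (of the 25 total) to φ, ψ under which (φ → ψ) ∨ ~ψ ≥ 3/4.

20

value 1: 19 assignments (counts)
value 3/4: 1 assignment (counts)
value 1/2: 2 assignments
value 1/4: 3 assignments
So 20 of the 25 assignments meet the threshold.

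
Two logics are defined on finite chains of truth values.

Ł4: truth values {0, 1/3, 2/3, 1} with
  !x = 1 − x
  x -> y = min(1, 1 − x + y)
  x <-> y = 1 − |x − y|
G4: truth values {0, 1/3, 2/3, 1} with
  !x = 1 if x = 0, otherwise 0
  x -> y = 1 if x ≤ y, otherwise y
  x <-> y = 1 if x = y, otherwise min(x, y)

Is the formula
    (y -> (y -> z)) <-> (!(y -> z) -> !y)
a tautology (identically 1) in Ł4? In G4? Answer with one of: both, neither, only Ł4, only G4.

only Ł4

In Ł4: every assignment gives 1 — tautology.
In G4: at y = 2/3, z = 1/3 the value is 1/3 — not a tautology.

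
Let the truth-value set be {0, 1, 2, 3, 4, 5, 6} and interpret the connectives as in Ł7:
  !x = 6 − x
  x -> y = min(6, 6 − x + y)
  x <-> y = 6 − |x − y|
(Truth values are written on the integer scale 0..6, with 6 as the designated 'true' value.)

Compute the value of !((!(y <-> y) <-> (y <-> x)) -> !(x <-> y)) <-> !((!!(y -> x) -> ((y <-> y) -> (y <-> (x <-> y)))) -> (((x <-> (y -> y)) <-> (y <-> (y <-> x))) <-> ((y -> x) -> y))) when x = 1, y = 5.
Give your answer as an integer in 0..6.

4

y <-> y = 5 <-> 5 = 6
!(y <-> y) = !6 = 0
y <-> x = 5 <-> 1 = 2
!(y <-> y) <-> (y <-> x) = 0 <-> 2 = 4
x <-> y = 1 <-> 5 = 2
!(x <-> y) = !2 = 4
(!(y <-> y) <-> (y <-> x)) -> !(x <-> y) = 4 -> 4 = 6
!((!(y <-> y) <-> (y <-> x)) -> !(x <-> y)) = !6 = 0
y -> x = 5 -> 1 = 2
!(y -> x) = !2 = 4
!!(y -> x) = !4 = 2
y <-> y = 5 <-> 5 = 6
x <-> y = 1 <-> 5 = 2
y <-> (x <-> y) = 5 <-> 2 = 3
(y <-> y) -> (y <-> (x <-> y)) = 6 -> 3 = 3
!!(y -> x) -> ((y <-> y) -> (y <-> (x <-> y))) = 2 -> 3 = 6
y -> y = 5 -> 5 = 6
x <-> (y -> y) = 1 <-> 6 = 1
y <-> x = 5 <-> 1 = 2
y <-> (y <-> x) = 5 <-> 2 = 3
(x <-> (y -> y)) <-> (y <-> (y <-> x)) = 1 <-> 3 = 4
y -> x = 5 -> 1 = 2
(y -> x) -> y = 2 -> 5 = 6
((x <-> (y -> y)) <-> (y <-> (y <-> x))) <-> ((y -> x) -> y) = 4 <-> 6 = 4
(!!(y -> x) -> ((y <-> y) -> (y <-> (x <-> y)))) -> (((x <-> (y -> y)) <-> (y <-> (y <-> x))) <-> ((y -> x) -> y)) = 6 -> 4 = 4
!((!!(y -> x) -> ((y <-> y) -> (y <-> (x <-> y)))) -> (((x <-> (y -> y)) <-> (y <-> (y <-> x))) <-> ((y -> x) -> y))) = !4 = 2
!((!(y <-> y) <-> (y <-> x)) -> !(x <-> y)) <-> !((!!(y -> x) -> ((y <-> y) -> (y <-> (x <-> y)))) -> (((x <-> (y -> y)) <-> (y <-> (y <-> x))) <-> ((y -> x) -> y))) = 0 <-> 2 = 4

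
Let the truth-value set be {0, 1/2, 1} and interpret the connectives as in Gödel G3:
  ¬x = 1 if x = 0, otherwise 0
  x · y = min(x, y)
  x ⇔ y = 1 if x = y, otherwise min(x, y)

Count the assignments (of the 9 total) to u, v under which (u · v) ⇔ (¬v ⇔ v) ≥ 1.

u = 0, v = 0 ↦ 1  ≥
u = 0, v = 1/2 ↦ 1  ≥
u = 0, v = 1 ↦ 1  ≥
u = 1/2, v = 0 ↦ 1  ≥
u = 1/2, v = 1/2 ↦ 0  <
u = 1/2, v = 1 ↦ 0  <
u = 1, v = 0 ↦ 1  ≥
u = 1, v = 1/2 ↦ 0  <
u = 1, v = 1 ↦ 0  <
So 5 of the 9 assignments meet the threshold.

5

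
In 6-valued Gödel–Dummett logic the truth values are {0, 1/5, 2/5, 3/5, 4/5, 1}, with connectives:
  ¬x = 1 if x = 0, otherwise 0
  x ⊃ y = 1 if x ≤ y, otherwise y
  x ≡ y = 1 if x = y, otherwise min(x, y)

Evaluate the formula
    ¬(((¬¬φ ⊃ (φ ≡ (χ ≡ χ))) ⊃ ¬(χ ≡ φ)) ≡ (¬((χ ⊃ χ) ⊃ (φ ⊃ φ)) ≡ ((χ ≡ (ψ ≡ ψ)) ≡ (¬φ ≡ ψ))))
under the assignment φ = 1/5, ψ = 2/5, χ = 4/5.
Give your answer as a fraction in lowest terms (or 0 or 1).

¬φ = ¬1/5 = 0
¬¬φ = ¬0 = 1
χ ≡ χ = 4/5 ≡ 4/5 = 1
φ ≡ (χ ≡ χ) = 1/5 ≡ 1 = 1/5
¬¬φ ⊃ (φ ≡ (χ ≡ χ)) = 1 ⊃ 1/5 = 1/5
χ ≡ φ = 4/5 ≡ 1/5 = 1/5
¬(χ ≡ φ) = ¬1/5 = 0
(¬¬φ ⊃ (φ ≡ (χ ≡ χ))) ⊃ ¬(χ ≡ φ) = 1/5 ⊃ 0 = 0
χ ⊃ χ = 4/5 ⊃ 4/5 = 1
φ ⊃ φ = 1/5 ⊃ 1/5 = 1
(χ ⊃ χ) ⊃ (φ ⊃ φ) = 1 ⊃ 1 = 1
¬((χ ⊃ χ) ⊃ (φ ⊃ φ)) = ¬1 = 0
ψ ≡ ψ = 2/5 ≡ 2/5 = 1
χ ≡ (ψ ≡ ψ) = 4/5 ≡ 1 = 4/5
¬φ = ¬1/5 = 0
¬φ ≡ ψ = 0 ≡ 2/5 = 0
(χ ≡ (ψ ≡ ψ)) ≡ (¬φ ≡ ψ) = 4/5 ≡ 0 = 0
¬((χ ⊃ χ) ⊃ (φ ⊃ φ)) ≡ ((χ ≡ (ψ ≡ ψ)) ≡ (¬φ ≡ ψ)) = 0 ≡ 0 = 1
((¬¬φ ⊃ (φ ≡ (χ ≡ χ))) ⊃ ¬(χ ≡ φ)) ≡ (¬((χ ⊃ χ) ⊃ (φ ⊃ φ)) ≡ ((χ ≡ (ψ ≡ ψ)) ≡ (¬φ ≡ ψ))) = 0 ≡ 1 = 0
¬(((¬¬φ ⊃ (φ ≡ (χ ≡ χ))) ⊃ ¬(χ ≡ φ)) ≡ (¬((χ ⊃ χ) ⊃ (φ ⊃ φ)) ≡ ((χ ≡ (ψ ≡ ψ)) ≡ (¬φ ≡ ψ)))) = ¬0 = 1

1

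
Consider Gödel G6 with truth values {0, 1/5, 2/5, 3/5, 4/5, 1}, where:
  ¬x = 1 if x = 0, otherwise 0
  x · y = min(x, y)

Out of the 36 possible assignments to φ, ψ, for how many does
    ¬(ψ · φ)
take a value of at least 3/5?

11

value 1: 11 assignments (counts)
value 0: 25 assignments
So 11 of the 36 assignments meet the threshold.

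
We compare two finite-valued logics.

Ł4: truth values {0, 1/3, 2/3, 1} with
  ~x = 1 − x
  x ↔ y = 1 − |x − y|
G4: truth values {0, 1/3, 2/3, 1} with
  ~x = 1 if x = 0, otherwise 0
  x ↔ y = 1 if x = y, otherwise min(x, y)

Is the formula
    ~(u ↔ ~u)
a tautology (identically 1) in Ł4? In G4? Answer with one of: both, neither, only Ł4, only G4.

In Ł4: at u = 1/3 the value is 1/3 — not a tautology.
In G4: every assignment gives 1 — tautology.

only G4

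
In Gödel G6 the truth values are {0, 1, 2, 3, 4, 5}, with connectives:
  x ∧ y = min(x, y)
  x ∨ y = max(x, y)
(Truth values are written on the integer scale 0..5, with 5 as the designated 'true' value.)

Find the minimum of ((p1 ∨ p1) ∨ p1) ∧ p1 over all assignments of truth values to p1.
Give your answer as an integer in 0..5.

Take p1 = 0:
p1 ∨ p1 = 0 ∨ 0 = 0
(p1 ∨ p1) ∨ p1 = 0 ∨ 0 = 0
((p1 ∨ p1) ∨ p1) ∧ p1 = 0 ∧ 0 = 0
No assignment yields a value below 0, so this is the minimum.

0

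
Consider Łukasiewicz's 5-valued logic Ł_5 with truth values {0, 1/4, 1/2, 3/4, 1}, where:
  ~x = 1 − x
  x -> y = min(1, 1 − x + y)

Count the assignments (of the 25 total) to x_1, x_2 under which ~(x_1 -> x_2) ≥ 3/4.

3

value 1: 1 assignment (counts)
value 3/4: 2 assignments (counts)
value 1/2: 3 assignments
value 1/4: 4 assignments
value 0: 15 assignments
So 3 of the 25 assignments meet the threshold.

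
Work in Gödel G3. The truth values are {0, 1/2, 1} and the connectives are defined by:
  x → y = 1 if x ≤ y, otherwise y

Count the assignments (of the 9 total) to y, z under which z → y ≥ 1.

y = 0, z = 0 ↦ 1  ≥
y = 0, z = 1/2 ↦ 0  <
y = 0, z = 1 ↦ 0  <
y = 1/2, z = 0 ↦ 1  ≥
y = 1/2, z = 1/2 ↦ 1  ≥
y = 1/2, z = 1 ↦ 1/2  <
y = 1, z = 0 ↦ 1  ≥
y = 1, z = 1/2 ↦ 1  ≥
y = 1, z = 1 ↦ 1  ≥
So 6 of the 9 assignments meet the threshold.

6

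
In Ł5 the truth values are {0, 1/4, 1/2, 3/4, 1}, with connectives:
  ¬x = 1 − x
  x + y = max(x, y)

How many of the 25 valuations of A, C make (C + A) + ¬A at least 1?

13

value 1: 13 assignments (counts)
value 3/4: 9 assignments
value 1/2: 3 assignments
So 13 of the 25 assignments meet the threshold.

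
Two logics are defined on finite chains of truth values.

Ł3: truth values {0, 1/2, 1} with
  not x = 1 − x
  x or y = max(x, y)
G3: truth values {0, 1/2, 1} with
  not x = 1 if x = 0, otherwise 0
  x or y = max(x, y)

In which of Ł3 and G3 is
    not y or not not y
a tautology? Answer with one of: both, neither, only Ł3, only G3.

only G3

In Ł3: at y = 1/2 the value is 1/2 — not a tautology.
In G3: every assignment gives 1 — tautology.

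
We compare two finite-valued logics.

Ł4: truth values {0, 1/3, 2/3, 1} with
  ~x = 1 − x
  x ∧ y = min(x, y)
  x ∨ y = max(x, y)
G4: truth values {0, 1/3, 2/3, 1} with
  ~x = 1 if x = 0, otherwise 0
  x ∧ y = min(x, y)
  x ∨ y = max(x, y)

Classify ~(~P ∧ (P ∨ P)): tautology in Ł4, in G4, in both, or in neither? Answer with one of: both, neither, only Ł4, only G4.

only G4

In Ł4: at P = 1/3 the value is 2/3 — not a tautology.
In G4: every assignment gives 1 — tautology.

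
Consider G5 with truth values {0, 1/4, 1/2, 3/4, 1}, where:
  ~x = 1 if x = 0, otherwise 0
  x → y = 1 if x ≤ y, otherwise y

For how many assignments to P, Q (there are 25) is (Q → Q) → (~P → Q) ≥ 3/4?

value 1: 21 assignments (counts)
value 3/4: 1 assignment (counts)
value 1/2: 1 assignment
value 1/4: 1 assignment
value 0: 1 assignment
So 22 of the 25 assignments meet the threshold.

22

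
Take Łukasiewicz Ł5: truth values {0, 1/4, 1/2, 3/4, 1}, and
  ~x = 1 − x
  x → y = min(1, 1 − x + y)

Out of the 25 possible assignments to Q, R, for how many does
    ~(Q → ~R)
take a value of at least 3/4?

3

value 1: 1 assignment (counts)
value 3/4: 2 assignments (counts)
value 1/2: 3 assignments
value 1/4: 4 assignments
value 0: 15 assignments
So 3 of the 25 assignments meet the threshold.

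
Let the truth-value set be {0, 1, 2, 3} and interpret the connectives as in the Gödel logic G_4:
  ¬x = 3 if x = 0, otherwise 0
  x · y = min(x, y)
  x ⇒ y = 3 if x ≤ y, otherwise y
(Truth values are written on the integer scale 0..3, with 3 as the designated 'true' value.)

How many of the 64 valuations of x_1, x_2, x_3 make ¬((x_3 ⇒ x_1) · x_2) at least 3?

value 3: 25 assignments (counts)
value 0: 39 assignments
So 25 of the 64 assignments meet the threshold.

25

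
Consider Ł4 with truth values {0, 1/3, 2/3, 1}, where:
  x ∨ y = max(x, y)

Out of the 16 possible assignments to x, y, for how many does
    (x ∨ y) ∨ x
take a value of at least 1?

x = 0, y = 0 ↦ 0  <
x = 0, y = 1/3 ↦ 1/3  <
x = 0, y = 2/3 ↦ 2/3  <
x = 0, y = 1 ↦ 1  ≥
x = 1/3, y = 0 ↦ 1/3  <
x = 1/3, y = 1/3 ↦ 1/3  <
x = 1/3, y = 2/3 ↦ 2/3  <
x = 1/3, y = 1 ↦ 1  ≥
x = 2/3, y = 0 ↦ 2/3  <
x = 2/3, y = 1/3 ↦ 2/3  <
x = 2/3, y = 2/3 ↦ 2/3  <
x = 2/3, y = 1 ↦ 1  ≥
x = 1, y = 0 ↦ 1  ≥
x = 1, y = 1/3 ↦ 1  ≥
x = 1, y = 2/3 ↦ 1  ≥
x = 1, y = 1 ↦ 1  ≥
So 7 of the 16 assignments meet the threshold.

7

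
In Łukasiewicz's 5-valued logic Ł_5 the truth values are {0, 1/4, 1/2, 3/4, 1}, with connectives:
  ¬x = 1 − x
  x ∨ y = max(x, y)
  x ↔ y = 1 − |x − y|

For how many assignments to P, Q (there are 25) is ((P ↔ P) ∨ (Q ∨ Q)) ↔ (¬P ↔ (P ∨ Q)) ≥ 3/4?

value 1: 5 assignments (counts)
value 3/4: 4 assignments (counts)
value 1/2: 8 assignments
value 1/4: 2 assignments
value 0: 6 assignments
So 9 of the 25 assignments meet the threshold.

9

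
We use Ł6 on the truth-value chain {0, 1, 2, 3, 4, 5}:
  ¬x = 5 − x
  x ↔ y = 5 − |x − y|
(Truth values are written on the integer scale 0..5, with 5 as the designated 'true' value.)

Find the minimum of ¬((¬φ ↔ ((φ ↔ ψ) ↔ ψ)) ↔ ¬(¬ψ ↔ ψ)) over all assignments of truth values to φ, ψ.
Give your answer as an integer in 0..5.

1

Take φ = 0, ψ = 1:
¬φ = ¬0 = 5
φ ↔ ψ = 0 ↔ 1 = 4
(φ ↔ ψ) ↔ ψ = 4 ↔ 1 = 2
¬φ ↔ ((φ ↔ ψ) ↔ ψ) = 5 ↔ 2 = 2
¬ψ = ¬1 = 4
¬ψ ↔ ψ = 4 ↔ 1 = 2
¬(¬ψ ↔ ψ) = ¬2 = 3
(¬φ ↔ ((φ ↔ ψ) ↔ ψ)) ↔ ¬(¬ψ ↔ ψ) = 2 ↔ 3 = 4
¬((¬φ ↔ ((φ ↔ ψ) ↔ ψ)) ↔ ¬(¬ψ ↔ ψ)) = ¬4 = 1
No assignment yields a value below 1, so this is the minimum.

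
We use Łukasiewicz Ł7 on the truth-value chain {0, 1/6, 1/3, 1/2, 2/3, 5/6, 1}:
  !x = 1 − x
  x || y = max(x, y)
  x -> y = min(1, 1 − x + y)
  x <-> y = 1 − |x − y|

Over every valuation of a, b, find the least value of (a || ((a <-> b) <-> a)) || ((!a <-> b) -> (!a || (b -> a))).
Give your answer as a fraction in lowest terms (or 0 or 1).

Take a = 1/3, b = 2/3:
a <-> b = 1/3 <-> 2/3 = 2/3
(a <-> b) <-> a = 2/3 <-> 1/3 = 2/3
a || ((a <-> b) <-> a) = 1/3 || 2/3 = 2/3
!a = !1/3 = 2/3
!a <-> b = 2/3 <-> 2/3 = 1
!a = !1/3 = 2/3
b -> a = 2/3 -> 1/3 = 2/3
!a || (b -> a) = 2/3 || 2/3 = 2/3
(!a <-> b) -> (!a || (b -> a)) = 1 -> 2/3 = 2/3
(a || ((a <-> b) <-> a)) || ((!a <-> b) -> (!a || (b -> a))) = 2/3 || 2/3 = 2/3
No assignment yields a value below 2/3, so this is the minimum.

2/3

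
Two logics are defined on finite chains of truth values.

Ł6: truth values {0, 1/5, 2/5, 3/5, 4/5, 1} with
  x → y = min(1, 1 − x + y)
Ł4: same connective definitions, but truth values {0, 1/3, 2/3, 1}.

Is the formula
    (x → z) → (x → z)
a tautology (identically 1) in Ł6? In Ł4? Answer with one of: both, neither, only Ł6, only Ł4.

both

In Ł6: every assignment gives 1 — tautology.
In Ł4: every assignment gives 1 — tautology.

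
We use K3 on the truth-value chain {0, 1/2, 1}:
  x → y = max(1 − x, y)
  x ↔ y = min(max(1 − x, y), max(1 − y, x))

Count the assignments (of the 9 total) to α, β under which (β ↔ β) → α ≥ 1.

α = 0, β = 0 ↦ 0  <
α = 0, β = 1/2 ↦ 1/2  <
α = 0, β = 1 ↦ 0  <
α = 1/2, β = 0 ↦ 1/2  <
α = 1/2, β = 1/2 ↦ 1/2  <
α = 1/2, β = 1 ↦ 1/2  <
α = 1, β = 0 ↦ 1  ≥
α = 1, β = 1/2 ↦ 1  ≥
α = 1, β = 1 ↦ 1  ≥
So 3 of the 9 assignments meet the threshold.

3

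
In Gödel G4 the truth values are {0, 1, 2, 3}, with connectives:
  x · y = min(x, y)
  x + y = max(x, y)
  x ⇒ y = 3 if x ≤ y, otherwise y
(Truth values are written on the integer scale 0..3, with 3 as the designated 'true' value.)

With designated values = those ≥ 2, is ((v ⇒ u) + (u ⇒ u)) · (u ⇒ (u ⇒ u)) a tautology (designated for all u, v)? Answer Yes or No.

u = 0, v = 0 ↦ 3
u = 0, v = 1 ↦ 3
u = 0, v = 2 ↦ 3
u = 0, v = 3 ↦ 3
u = 1, v = 0 ↦ 3
u = 1, v = 1 ↦ 3
u = 1, v = 2 ↦ 3
u = 1, v = 3 ↦ 3
u = 2, v = 0 ↦ 3
u = 2, v = 1 ↦ 3
u = 2, v = 2 ↦ 3
u = 2, v = 3 ↦ 3
u = 3, v = 0 ↦ 3
u = 3, v = 1 ↦ 3
u = 3, v = 2 ↦ 3
u = 3, v = 3 ↦ 3
Every assignment gives a value ≥ 2.

Yes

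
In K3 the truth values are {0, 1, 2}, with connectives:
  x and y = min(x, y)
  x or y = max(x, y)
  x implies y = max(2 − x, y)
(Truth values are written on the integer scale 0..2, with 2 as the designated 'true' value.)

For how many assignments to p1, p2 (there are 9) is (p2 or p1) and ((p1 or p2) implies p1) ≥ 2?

p1 = 0, p2 = 0 ↦ 0  <
p1 = 0, p2 = 1 ↦ 1  <
p1 = 0, p2 = 2 ↦ 0  <
p1 = 1, p2 = 0 ↦ 1  <
p1 = 1, p2 = 1 ↦ 1  <
p1 = 1, p2 = 2 ↦ 1  <
p1 = 2, p2 = 0 ↦ 2  ≥
p1 = 2, p2 = 1 ↦ 2  ≥
p1 = 2, p2 = 2 ↦ 2  ≥
So 3 of the 9 assignments meet the threshold.

3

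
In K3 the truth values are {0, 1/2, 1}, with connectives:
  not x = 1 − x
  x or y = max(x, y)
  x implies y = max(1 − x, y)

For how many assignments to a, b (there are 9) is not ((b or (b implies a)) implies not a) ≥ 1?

a = 0, b = 0 ↦ 0  <
a = 0, b = 1/2 ↦ 0  <
a = 0, b = 1 ↦ 0  <
a = 1/2, b = 0 ↦ 1/2  <
a = 1/2, b = 1/2 ↦ 1/2  <
a = 1/2, b = 1 ↦ 1/2  <
a = 1, b = 0 ↦ 1  ≥
a = 1, b = 1/2 ↦ 1  ≥
a = 1, b = 1 ↦ 1  ≥
So 3 of the 9 assignments meet the threshold.

3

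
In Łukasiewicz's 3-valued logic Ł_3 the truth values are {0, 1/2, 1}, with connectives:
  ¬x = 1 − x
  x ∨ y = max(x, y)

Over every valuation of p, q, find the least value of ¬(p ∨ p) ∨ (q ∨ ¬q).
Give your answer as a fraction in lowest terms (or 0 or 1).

Take p = 1/2, q = 1/2:
p ∨ p = 1/2 ∨ 1/2 = 1/2
¬(p ∨ p) = ¬1/2 = 1/2
¬q = ¬1/2 = 1/2
q ∨ ¬q = 1/2 ∨ 1/2 = 1/2
¬(p ∨ p) ∨ (q ∨ ¬q) = 1/2 ∨ 1/2 = 1/2
No assignment yields a value below 1/2, so this is the minimum.

1/2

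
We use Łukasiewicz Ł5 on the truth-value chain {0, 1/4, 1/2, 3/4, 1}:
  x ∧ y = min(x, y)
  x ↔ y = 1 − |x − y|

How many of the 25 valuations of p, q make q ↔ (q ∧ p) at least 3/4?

value 1: 15 assignments (counts)
value 3/4: 4 assignments (counts)
value 1/2: 3 assignments
value 1/4: 2 assignments
value 0: 1 assignment
So 19 of the 25 assignments meet the threshold.

19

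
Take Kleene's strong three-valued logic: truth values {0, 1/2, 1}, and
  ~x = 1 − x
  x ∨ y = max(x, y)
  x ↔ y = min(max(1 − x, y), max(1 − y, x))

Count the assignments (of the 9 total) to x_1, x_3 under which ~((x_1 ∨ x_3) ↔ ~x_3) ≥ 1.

x_1 = 0, x_3 = 0 ↦ 1  ≥
x_1 = 0, x_3 = 1/2 ↦ 1/2  <
x_1 = 0, x_3 = 1 ↦ 1  ≥
x_1 = 1/2, x_3 = 0 ↦ 1/2  <
x_1 = 1/2, x_3 = 1/2 ↦ 1/2  <
x_1 = 1/2, x_3 = 1 ↦ 1  ≥
x_1 = 1, x_3 = 0 ↦ 0  <
x_1 = 1, x_3 = 1/2 ↦ 1/2  <
x_1 = 1, x_3 = 1 ↦ 1  ≥
So 4 of the 9 assignments meet the threshold.

4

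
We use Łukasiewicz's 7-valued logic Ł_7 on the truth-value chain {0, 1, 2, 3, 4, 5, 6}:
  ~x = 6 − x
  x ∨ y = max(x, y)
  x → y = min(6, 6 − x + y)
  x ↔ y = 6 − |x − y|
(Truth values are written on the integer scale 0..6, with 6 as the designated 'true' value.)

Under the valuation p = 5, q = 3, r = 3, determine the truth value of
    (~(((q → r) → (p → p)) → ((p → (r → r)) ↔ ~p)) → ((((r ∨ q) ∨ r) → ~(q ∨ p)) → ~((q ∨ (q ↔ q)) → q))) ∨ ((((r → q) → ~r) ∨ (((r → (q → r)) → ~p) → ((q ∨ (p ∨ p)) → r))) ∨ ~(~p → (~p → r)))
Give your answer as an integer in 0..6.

q → r = 3 → 3 = 6
p → p = 5 → 5 = 6
(q → r) → (p → p) = 6 → 6 = 6
r → r = 3 → 3 = 6
p → (r → r) = 5 → 6 = 6
~p = ~5 = 1
(p → (r → r)) ↔ ~p = 6 ↔ 1 = 1
((q → r) → (p → p)) → ((p → (r → r)) ↔ ~p) = 6 → 1 = 1
~(((q → r) → (p → p)) → ((p → (r → r)) ↔ ~p)) = ~1 = 5
r ∨ q = 3 ∨ 3 = 3
(r ∨ q) ∨ r = 3 ∨ 3 = 3
q ∨ p = 3 ∨ 5 = 5
~(q ∨ p) = ~5 = 1
((r ∨ q) ∨ r) → ~(q ∨ p) = 3 → 1 = 4
q ↔ q = 3 ↔ 3 = 6
q ∨ (q ↔ q) = 3 ∨ 6 = 6
(q ∨ (q ↔ q)) → q = 6 → 3 = 3
~((q ∨ (q ↔ q)) → q) = ~3 = 3
(((r ∨ q) ∨ r) → ~(q ∨ p)) → ~((q ∨ (q ↔ q)) → q) = 4 → 3 = 5
~(((q → r) → (p → p)) → ((p → (r → r)) ↔ ~p)) → ((((r ∨ q) ∨ r) → ~(q ∨ p)) → ~((q ∨ (q ↔ q)) → q)) = 5 → 5 = 6
r → q = 3 → 3 = 6
~r = ~3 = 3
(r → q) → ~r = 6 → 3 = 3
q → r = 3 → 3 = 6
r → (q → r) = 3 → 6 = 6
~p = ~5 = 1
(r → (q → r)) → ~p = 6 → 1 = 1
p ∨ p = 5 ∨ 5 = 5
q ∨ (p ∨ p) = 3 ∨ 5 = 5
(q ∨ (p ∨ p)) → r = 5 → 3 = 4
((r → (q → r)) → ~p) → ((q ∨ (p ∨ p)) → r) = 1 → 4 = 6
((r → q) → ~r) ∨ (((r → (q → r)) → ~p) → ((q ∨ (p ∨ p)) → r)) = 3 ∨ 6 = 6
~p = ~5 = 1
~p = ~5 = 1
~p → r = 1 → 3 = 6
~p → (~p → r) = 1 → 6 = 6
~(~p → (~p → r)) = ~6 = 0
(((r → q) → ~r) ∨ (((r → (q → r)) → ~p) → ((q ∨ (p ∨ p)) → r))) ∨ ~(~p → (~p → r)) = 6 ∨ 0 = 6
(~(((q → r) → (p → p)) → ((p → (r → r)) ↔ ~p)) → ((((r ∨ q) ∨ r) → ~(q ∨ p)) → ~((q ∨ (q ↔ q)) → q))) ∨ ((((r → q) → ~r) ∨ (((r → (q → r)) → ~p) → ((q ∨ (p ∨ p)) → r))) ∨ ~(~p → (~p → r))) = 6 ∨ 6 = 6

6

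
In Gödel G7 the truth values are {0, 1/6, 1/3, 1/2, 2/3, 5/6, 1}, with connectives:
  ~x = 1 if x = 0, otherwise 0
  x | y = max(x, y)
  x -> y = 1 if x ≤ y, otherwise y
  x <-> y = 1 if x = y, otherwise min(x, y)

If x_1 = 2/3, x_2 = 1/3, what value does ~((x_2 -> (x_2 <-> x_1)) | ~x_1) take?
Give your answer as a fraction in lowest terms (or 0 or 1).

x_2 <-> x_1 = 1/3 <-> 2/3 = 1/3
x_2 -> (x_2 <-> x_1) = 1/3 -> 1/3 = 1
~x_1 = ~2/3 = 0
(x_2 -> (x_2 <-> x_1)) | ~x_1 = 1 | 0 = 1
~((x_2 -> (x_2 <-> x_1)) | ~x_1) = ~1 = 0

0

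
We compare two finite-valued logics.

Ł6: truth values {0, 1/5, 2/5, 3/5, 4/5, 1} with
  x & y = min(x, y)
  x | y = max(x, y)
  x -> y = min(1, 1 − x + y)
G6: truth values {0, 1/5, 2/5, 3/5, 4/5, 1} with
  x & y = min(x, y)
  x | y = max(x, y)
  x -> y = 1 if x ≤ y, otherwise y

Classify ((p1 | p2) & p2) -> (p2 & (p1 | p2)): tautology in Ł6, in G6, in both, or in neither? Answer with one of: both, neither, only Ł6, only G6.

In Ł6: every assignment gives 1 — tautology.
In G6: every assignment gives 1 — tautology.

both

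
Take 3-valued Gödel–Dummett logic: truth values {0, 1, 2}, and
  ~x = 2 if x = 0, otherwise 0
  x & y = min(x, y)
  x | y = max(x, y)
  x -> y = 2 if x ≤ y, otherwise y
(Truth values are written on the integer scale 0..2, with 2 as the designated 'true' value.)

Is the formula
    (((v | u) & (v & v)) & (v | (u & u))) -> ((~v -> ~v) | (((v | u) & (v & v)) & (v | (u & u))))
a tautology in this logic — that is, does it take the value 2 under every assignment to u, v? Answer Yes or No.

u = 0, v = 0 ↦ 2
u = 0, v = 1 ↦ 2
u = 0, v = 2 ↦ 2
u = 1, v = 0 ↦ 2
u = 1, v = 1 ↦ 2
u = 1, v = 2 ↦ 2
u = 2, v = 0 ↦ 2
u = 2, v = 1 ↦ 2
u = 2, v = 2 ↦ 2
Every assignment gives a value ≥ 2.

Yes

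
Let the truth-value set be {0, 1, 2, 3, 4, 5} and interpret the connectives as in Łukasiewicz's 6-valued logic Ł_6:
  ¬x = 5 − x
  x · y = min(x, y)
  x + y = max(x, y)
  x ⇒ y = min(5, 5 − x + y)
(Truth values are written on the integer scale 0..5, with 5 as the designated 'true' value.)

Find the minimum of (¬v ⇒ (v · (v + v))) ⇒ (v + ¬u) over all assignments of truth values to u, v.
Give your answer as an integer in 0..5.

Take u = 2, v = 3:
¬v = ¬3 = 2
v + v = 3 + 3 = 3
v · (v + v) = 3 · 3 = 3
¬v ⇒ (v · (v + v)) = 2 ⇒ 3 = 5
¬u = ¬2 = 3
v + ¬u = 3 + 3 = 3
(¬v ⇒ (v · (v + v))) ⇒ (v + ¬u) = 5 ⇒ 3 = 3
No assignment yields a value below 3, so this is the minimum.

3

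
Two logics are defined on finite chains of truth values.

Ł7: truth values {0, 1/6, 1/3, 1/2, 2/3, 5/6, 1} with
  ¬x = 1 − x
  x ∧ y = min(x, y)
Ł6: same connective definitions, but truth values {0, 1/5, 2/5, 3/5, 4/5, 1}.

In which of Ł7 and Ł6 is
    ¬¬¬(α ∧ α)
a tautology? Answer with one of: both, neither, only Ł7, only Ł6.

neither

In Ł7: at α = 1/6 the value is 5/6 — not a tautology.
In Ł6: at α = 1/5 the value is 4/5 — not a tautology.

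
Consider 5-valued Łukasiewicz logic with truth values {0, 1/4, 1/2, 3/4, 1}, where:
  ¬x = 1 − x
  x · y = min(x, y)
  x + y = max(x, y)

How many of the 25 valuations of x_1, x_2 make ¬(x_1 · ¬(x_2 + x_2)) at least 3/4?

16

value 1: 9 assignments (counts)
value 3/4: 7 assignments (counts)
value 1/2: 5 assignments
value 1/4: 3 assignments
value 0: 1 assignment
So 16 of the 25 assignments meet the threshold.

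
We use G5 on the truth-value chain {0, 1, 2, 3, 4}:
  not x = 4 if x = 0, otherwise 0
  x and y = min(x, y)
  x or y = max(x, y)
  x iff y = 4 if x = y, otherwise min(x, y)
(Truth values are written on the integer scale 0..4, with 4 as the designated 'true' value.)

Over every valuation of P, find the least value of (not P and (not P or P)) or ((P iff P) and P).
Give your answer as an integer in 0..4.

1

Take P = 1:
not P = not 1 = 0
not P = not 1 = 0
not P or P = 0 or 1 = 1
not P and (not P or P) = 0 and 1 = 0
P iff P = 1 iff 1 = 4
(P iff P) and P = 4 and 1 = 1
(not P and (not P or P)) or ((P iff P) and P) = 0 or 1 = 1
No assignment yields a value below 1, so this is the minimum.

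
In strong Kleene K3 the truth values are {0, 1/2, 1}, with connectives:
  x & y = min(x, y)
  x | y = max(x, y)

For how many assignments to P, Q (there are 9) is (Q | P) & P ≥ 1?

P = 0, Q = 0 ↦ 0  <
P = 0, Q = 1/2 ↦ 0  <
P = 0, Q = 1 ↦ 0  <
P = 1/2, Q = 0 ↦ 1/2  <
P = 1/2, Q = 1/2 ↦ 1/2  <
P = 1/2, Q = 1 ↦ 1/2  <
P = 1, Q = 0 ↦ 1  ≥
P = 1, Q = 1/2 ↦ 1  ≥
P = 1, Q = 1 ↦ 1  ≥
So 3 of the 9 assignments meet the threshold.

3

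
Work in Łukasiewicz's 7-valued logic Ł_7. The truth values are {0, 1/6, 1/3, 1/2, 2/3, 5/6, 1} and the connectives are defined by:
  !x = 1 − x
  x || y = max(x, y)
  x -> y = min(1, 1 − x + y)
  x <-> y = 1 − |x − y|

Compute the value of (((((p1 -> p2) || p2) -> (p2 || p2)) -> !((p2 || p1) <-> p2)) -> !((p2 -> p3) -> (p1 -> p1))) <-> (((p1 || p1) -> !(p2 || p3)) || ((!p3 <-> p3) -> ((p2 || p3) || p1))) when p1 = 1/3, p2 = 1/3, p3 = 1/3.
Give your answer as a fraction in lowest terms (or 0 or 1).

1/3

p1 -> p2 = 1/3 -> 1/3 = 1
(p1 -> p2) || p2 = 1 || 1/3 = 1
p2 || p2 = 1/3 || 1/3 = 1/3
((p1 -> p2) || p2) -> (p2 || p2) = 1 -> 1/3 = 1/3
p2 || p1 = 1/3 || 1/3 = 1/3
(p2 || p1) <-> p2 = 1/3 <-> 1/3 = 1
!((p2 || p1) <-> p2) = !1 = 0
(((p1 -> p2) || p2) -> (p2 || p2)) -> !((p2 || p1) <-> p2) = 1/3 -> 0 = 2/3
p2 -> p3 = 1/3 -> 1/3 = 1
p1 -> p1 = 1/3 -> 1/3 = 1
(p2 -> p3) -> (p1 -> p1) = 1 -> 1 = 1
!((p2 -> p3) -> (p1 -> p1)) = !1 = 0
((((p1 -> p2) || p2) -> (p2 || p2)) -> !((p2 || p1) <-> p2)) -> !((p2 -> p3) -> (p1 -> p1)) = 2/3 -> 0 = 1/3
p1 || p1 = 1/3 || 1/3 = 1/3
p2 || p3 = 1/3 || 1/3 = 1/3
!(p2 || p3) = !1/3 = 2/3
(p1 || p1) -> !(p2 || p3) = 1/3 -> 2/3 = 1
!p3 = !1/3 = 2/3
!p3 <-> p3 = 2/3 <-> 1/3 = 2/3
p2 || p3 = 1/3 || 1/3 = 1/3
(p2 || p3) || p1 = 1/3 || 1/3 = 1/3
(!p3 <-> p3) -> ((p2 || p3) || p1) = 2/3 -> 1/3 = 2/3
((p1 || p1) -> !(p2 || p3)) || ((!p3 <-> p3) -> ((p2 || p3) || p1)) = 1 || 2/3 = 1
(((((p1 -> p2) || p2) -> (p2 || p2)) -> !((p2 || p1) <-> p2)) -> !((p2 -> p3) -> (p1 -> p1))) <-> (((p1 || p1) -> !(p2 || p3)) || ((!p3 <-> p3) -> ((p2 || p3) || p1))) = 1/3 <-> 1 = 1/3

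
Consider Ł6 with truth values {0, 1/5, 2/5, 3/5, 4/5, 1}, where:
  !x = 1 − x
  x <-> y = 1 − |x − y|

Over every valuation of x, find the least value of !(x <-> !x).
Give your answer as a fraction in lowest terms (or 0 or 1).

Take x = 2/5:
!x = !2/5 = 3/5
x <-> !x = 2/5 <-> 3/5 = 4/5
!(x <-> !x) = !4/5 = 1/5
No assignment yields a value below 1/5, so this is the minimum.

1/5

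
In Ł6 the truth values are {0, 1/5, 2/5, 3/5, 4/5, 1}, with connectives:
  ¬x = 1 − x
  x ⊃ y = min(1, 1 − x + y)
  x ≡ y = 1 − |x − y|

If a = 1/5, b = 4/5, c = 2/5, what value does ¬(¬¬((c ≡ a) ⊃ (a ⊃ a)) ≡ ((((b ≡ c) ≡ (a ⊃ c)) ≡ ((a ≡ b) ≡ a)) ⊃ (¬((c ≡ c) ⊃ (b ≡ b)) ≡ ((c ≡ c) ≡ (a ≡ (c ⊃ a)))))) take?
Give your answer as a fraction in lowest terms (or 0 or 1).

c ≡ a = 2/5 ≡ 1/5 = 4/5
a ⊃ a = 1/5 ⊃ 1/5 = 1
(c ≡ a) ⊃ (a ⊃ a) = 4/5 ⊃ 1 = 1
¬((c ≡ a) ⊃ (a ⊃ a)) = ¬1 = 0
¬¬((c ≡ a) ⊃ (a ⊃ a)) = ¬0 = 1
b ≡ c = 4/5 ≡ 2/5 = 3/5
a ⊃ c = 1/5 ⊃ 2/5 = 1
(b ≡ c) ≡ (a ⊃ c) = 3/5 ≡ 1 = 3/5
a ≡ b = 1/5 ≡ 4/5 = 2/5
(a ≡ b) ≡ a = 2/5 ≡ 1/5 = 4/5
((b ≡ c) ≡ (a ⊃ c)) ≡ ((a ≡ b) ≡ a) = 3/5 ≡ 4/5 = 4/5
c ≡ c = 2/5 ≡ 2/5 = 1
b ≡ b = 4/5 ≡ 4/5 = 1
(c ≡ c) ⊃ (b ≡ b) = 1 ⊃ 1 = 1
¬((c ≡ c) ⊃ (b ≡ b)) = ¬1 = 0
c ≡ c = 2/5 ≡ 2/5 = 1
c ⊃ a = 2/5 ⊃ 1/5 = 4/5
a ≡ (c ⊃ a) = 1/5 ≡ 4/5 = 2/5
(c ≡ c) ≡ (a ≡ (c ⊃ a)) = 1 ≡ 2/5 = 2/5
¬((c ≡ c) ⊃ (b ≡ b)) ≡ ((c ≡ c) ≡ (a ≡ (c ⊃ a))) = 0 ≡ 2/5 = 3/5
(((b ≡ c) ≡ (a ⊃ c)) ≡ ((a ≡ b) ≡ a)) ⊃ (¬((c ≡ c) ⊃ (b ≡ b)) ≡ ((c ≡ c) ≡ (a ≡ (c ⊃ a)))) = 4/5 ⊃ 3/5 = 4/5
¬¬((c ≡ a) ⊃ (a ⊃ a)) ≡ ((((b ≡ c) ≡ (a ⊃ c)) ≡ ((a ≡ b) ≡ a)) ⊃ (¬((c ≡ c) ⊃ (b ≡ b)) ≡ ((c ≡ c) ≡ (a ≡ (c ⊃ a))))) = 1 ≡ 4/5 = 4/5
¬(¬¬((c ≡ a) ⊃ (a ⊃ a)) ≡ ((((b ≡ c) ≡ (a ⊃ c)) ≡ ((a ≡ b) ≡ a)) ⊃ (¬((c ≡ c) ⊃ (b ≡ b)) ≡ ((c ≡ c) ≡ (a ≡ (c ⊃ a)))))) = ¬4/5 = 1/5

1/5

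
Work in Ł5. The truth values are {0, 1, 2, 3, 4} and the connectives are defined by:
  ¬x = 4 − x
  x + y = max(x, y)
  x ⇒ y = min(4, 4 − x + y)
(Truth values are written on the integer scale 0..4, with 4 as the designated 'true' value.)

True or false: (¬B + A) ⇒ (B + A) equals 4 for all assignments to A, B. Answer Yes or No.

No

Counterexample: take A = 0, B = 0.
¬B = ¬0 = 4
¬B + A = 4 + 0 = 4
B + A = 0 + 0 = 0
(¬B + A) ⇒ (B + A) = 4 ⇒ 0 = 0
This gives 0 ≠ 4.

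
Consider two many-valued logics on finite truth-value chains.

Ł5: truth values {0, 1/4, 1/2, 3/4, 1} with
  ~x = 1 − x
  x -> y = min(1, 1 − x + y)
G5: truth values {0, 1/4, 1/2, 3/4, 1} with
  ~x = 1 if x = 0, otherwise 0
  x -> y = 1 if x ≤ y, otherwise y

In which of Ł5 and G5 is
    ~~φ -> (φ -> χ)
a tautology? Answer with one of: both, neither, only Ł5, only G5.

neither

In Ł5: at φ = 3/4, χ = 0 the value is 1/2 — not a tautology.
In G5: at φ = 1/4, χ = 0 the value is 0 — not a tautology.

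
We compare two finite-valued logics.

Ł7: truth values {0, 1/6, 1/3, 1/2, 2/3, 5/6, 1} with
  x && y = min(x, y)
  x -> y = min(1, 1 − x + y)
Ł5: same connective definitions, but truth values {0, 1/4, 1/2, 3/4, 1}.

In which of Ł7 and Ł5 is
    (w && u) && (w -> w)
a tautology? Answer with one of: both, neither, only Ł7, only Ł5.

neither

In Ł7: at u = 0, w = 0 the value is 0 — not a tautology.
In Ł5: at u = 0, w = 0 the value is 0 — not a tautology.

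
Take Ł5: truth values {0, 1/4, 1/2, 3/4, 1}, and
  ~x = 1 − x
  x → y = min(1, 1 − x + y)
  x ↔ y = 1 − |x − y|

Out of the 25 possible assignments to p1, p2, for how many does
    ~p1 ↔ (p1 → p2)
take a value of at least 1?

value 1: 9 assignments (counts)
value 3/4: 7 assignments
value 1/2: 5 assignments
value 1/4: 3 assignments
value 0: 1 assignment
So 9 of the 25 assignments meet the threshold.

9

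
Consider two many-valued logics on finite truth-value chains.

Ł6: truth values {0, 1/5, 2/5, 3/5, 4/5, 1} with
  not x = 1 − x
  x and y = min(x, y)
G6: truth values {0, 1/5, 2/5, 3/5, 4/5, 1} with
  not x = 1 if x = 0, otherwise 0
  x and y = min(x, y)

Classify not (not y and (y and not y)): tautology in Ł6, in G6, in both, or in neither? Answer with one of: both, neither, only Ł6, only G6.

In Ł6: at y = 1/5 the value is 4/5 — not a tautology.
In G6: every assignment gives 1 — tautology.

only G6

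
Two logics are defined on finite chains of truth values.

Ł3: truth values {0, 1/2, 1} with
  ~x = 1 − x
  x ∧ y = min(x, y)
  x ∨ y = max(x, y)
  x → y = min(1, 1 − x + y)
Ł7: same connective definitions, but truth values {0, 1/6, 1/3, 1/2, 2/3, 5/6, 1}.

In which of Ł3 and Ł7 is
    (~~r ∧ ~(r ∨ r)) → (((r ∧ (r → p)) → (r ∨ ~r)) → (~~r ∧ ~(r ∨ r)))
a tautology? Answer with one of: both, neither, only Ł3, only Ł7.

In Ł3: every assignment gives 1 — tautology.
In Ł7: every assignment gives 1 — tautology.

both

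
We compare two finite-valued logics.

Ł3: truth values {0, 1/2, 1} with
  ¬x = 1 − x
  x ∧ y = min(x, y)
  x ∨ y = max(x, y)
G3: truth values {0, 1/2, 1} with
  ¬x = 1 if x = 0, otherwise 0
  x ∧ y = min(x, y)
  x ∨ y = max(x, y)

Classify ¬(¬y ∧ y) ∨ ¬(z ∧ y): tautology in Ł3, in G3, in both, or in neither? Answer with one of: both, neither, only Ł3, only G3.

In Ł3: at y = 1/2, z = 1/2 the value is 1/2 — not a tautology.
In G3: every assignment gives 1 — tautology.

only G3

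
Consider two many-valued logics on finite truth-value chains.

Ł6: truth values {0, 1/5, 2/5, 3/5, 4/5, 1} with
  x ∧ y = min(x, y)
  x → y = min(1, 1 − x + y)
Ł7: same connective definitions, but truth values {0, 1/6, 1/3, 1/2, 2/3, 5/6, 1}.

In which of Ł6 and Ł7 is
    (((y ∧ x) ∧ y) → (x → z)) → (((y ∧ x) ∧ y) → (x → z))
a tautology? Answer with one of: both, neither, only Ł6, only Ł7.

In Ł6: every assignment gives 1 — tautology.
In Ł7: every assignment gives 1 — tautology.

both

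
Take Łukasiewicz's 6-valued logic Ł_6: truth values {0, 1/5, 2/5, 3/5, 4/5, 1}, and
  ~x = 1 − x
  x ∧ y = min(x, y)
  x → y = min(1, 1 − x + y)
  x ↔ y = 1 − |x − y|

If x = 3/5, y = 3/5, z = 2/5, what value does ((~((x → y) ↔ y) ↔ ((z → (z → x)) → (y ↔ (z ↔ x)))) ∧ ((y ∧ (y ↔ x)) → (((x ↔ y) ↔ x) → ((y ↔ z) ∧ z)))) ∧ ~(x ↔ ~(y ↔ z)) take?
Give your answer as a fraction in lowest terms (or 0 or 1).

2/5

x → y = 3/5 → 3/5 = 1
(x → y) ↔ y = 1 ↔ 3/5 = 3/5
~((x → y) ↔ y) = ~3/5 = 2/5
z → x = 2/5 → 3/5 = 1
z → (z → x) = 2/5 → 1 = 1
z ↔ x = 2/5 ↔ 3/5 = 4/5
y ↔ (z ↔ x) = 3/5 ↔ 4/5 = 4/5
(z → (z → x)) → (y ↔ (z ↔ x)) = 1 → 4/5 = 4/5
~((x → y) ↔ y) ↔ ((z → (z → x)) → (y ↔ (z ↔ x))) = 2/5 ↔ 4/5 = 3/5
y ↔ x = 3/5 ↔ 3/5 = 1
y ∧ (y ↔ x) = 3/5 ∧ 1 = 3/5
x ↔ y = 3/5 ↔ 3/5 = 1
(x ↔ y) ↔ x = 1 ↔ 3/5 = 3/5
y ↔ z = 3/5 ↔ 2/5 = 4/5
(y ↔ z) ∧ z = 4/5 ∧ 2/5 = 2/5
((x ↔ y) ↔ x) → ((y ↔ z) ∧ z) = 3/5 → 2/5 = 4/5
(y ∧ (y ↔ x)) → (((x ↔ y) ↔ x) → ((y ↔ z) ∧ z)) = 3/5 → 4/5 = 1
(~((x → y) ↔ y) ↔ ((z → (z → x)) → (y ↔ (z ↔ x)))) ∧ ((y ∧ (y ↔ x)) → (((x ↔ y) ↔ x) → ((y ↔ z) ∧ z))) = 3/5 ∧ 1 = 3/5
y ↔ z = 3/5 ↔ 2/5 = 4/5
~(y ↔ z) = ~4/5 = 1/5
x ↔ ~(y ↔ z) = 3/5 ↔ 1/5 = 3/5
~(x ↔ ~(y ↔ z)) = ~3/5 = 2/5
((~((x → y) ↔ y) ↔ ((z → (z → x)) → (y ↔ (z ↔ x)))) ∧ ((y ∧ (y ↔ x)) → (((x ↔ y) ↔ x) → ((y ↔ z) ∧ z)))) ∧ ~(x ↔ ~(y ↔ z)) = 3/5 ∧ 2/5 = 2/5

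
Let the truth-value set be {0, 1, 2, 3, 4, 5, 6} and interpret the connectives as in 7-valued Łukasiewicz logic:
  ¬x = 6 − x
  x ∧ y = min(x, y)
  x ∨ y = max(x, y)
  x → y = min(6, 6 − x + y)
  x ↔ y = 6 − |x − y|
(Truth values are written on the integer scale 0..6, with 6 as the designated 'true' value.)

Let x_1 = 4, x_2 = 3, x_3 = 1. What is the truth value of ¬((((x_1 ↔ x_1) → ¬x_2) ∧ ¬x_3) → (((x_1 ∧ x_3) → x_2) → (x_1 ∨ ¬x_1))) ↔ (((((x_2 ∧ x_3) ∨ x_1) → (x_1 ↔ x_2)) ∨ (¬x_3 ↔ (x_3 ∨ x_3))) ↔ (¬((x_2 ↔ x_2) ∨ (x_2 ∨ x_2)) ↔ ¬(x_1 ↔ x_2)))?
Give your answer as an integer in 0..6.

x_1 ↔ x_1 = 4 ↔ 4 = 6
¬x_2 = ¬3 = 3
(x_1 ↔ x_1) → ¬x_2 = 6 → 3 = 3
¬x_3 = ¬1 = 5
((x_1 ↔ x_1) → ¬x_2) ∧ ¬x_3 = 3 ∧ 5 = 3
x_1 ∧ x_3 = 4 ∧ 1 = 1
(x_1 ∧ x_3) → x_2 = 1 → 3 = 6
¬x_1 = ¬4 = 2
x_1 ∨ ¬x_1 = 4 ∨ 2 = 4
((x_1 ∧ x_3) → x_2) → (x_1 ∨ ¬x_1) = 6 → 4 = 4
(((x_1 ↔ x_1) → ¬x_2) ∧ ¬x_3) → (((x_1 ∧ x_3) → x_2) → (x_1 ∨ ¬x_1)) = 3 → 4 = 6
¬((((x_1 ↔ x_1) → ¬x_2) ∧ ¬x_3) → (((x_1 ∧ x_3) → x_2) → (x_1 ∨ ¬x_1))) = ¬6 = 0
x_2 ∧ x_3 = 3 ∧ 1 = 1
(x_2 ∧ x_3) ∨ x_1 = 1 ∨ 4 = 4
x_1 ↔ x_2 = 4 ↔ 3 = 5
((x_2 ∧ x_3) ∨ x_1) → (x_1 ↔ x_2) = 4 → 5 = 6
¬x_3 = ¬1 = 5
x_3 ∨ x_3 = 1 ∨ 1 = 1
¬x_3 ↔ (x_3 ∨ x_3) = 5 ↔ 1 = 2
(((x_2 ∧ x_3) ∨ x_1) → (x_1 ↔ x_2)) ∨ (¬x_3 ↔ (x_3 ∨ x_3)) = 6 ∨ 2 = 6
x_2 ↔ x_2 = 3 ↔ 3 = 6
x_2 ∨ x_2 = 3 ∨ 3 = 3
(x_2 ↔ x_2) ∨ (x_2 ∨ x_2) = 6 ∨ 3 = 6
¬((x_2 ↔ x_2) ∨ (x_2 ∨ x_2)) = ¬6 = 0
x_1 ↔ x_2 = 4 ↔ 3 = 5
¬(x_1 ↔ x_2) = ¬5 = 1
¬((x_2 ↔ x_2) ∨ (x_2 ∨ x_2)) ↔ ¬(x_1 ↔ x_2) = 0 ↔ 1 = 5
((((x_2 ∧ x_3) ∨ x_1) → (x_1 ↔ x_2)) ∨ (¬x_3 ↔ (x_3 ∨ x_3))) ↔ (¬((x_2 ↔ x_2) ∨ (x_2 ∨ x_2)) ↔ ¬(x_1 ↔ x_2)) = 6 ↔ 5 = 5
¬((((x_1 ↔ x_1) → ¬x_2) ∧ ¬x_3) → (((x_1 ∧ x_3) → x_2) → (x_1 ∨ ¬x_1))) ↔ (((((x_2 ∧ x_3) ∨ x_1) → (x_1 ↔ x_2)) ∨ (¬x_3 ↔ (x_3 ∨ x_3))) ↔ (¬((x_2 ↔ x_2) ∨ (x_2 ∨ x_2)) ↔ ¬(x_1 ↔ x_2))) = 0 ↔ 5 = 1

1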